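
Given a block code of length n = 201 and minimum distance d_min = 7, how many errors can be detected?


Detection capability = d_min - 1 = 7 - 1 = 6

6 errors


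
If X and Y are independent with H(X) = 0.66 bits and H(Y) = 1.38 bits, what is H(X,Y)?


For independent variables, H(X,Y) = H(X) + H(Y) = 0.66 + 1.38 = 2.04

2.04 bits


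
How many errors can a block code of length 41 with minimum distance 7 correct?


Correction capability = floor((d-1)/2) = floor((7-1)/2) = 3

3 errors


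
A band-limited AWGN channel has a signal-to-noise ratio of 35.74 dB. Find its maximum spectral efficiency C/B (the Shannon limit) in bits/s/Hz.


SNR_linear = 10^(35.74/10) = 3749.73; C/B = log2(1 + SNR_linear) = log2(1 + 3749.73) = 11.873

11.873 bits/s/Hz


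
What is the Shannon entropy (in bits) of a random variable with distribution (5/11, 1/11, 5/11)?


H = -sum(p_i * log2(p_i)). Terms: -(5/11)*log2(5/11) = 0.517047; -(1/11)*log2(1/11) = 0.314494; -(5/11)*log2(5/11) = 0.517047. H = 0.517047 + 0.314494 + 0.517047 = 1.3486

1.3486 bits


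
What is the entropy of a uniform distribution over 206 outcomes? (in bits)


H = log2(n) = log2(206) = 7.6865

7.6865 bits


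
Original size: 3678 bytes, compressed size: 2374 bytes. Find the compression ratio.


Ratio = original / compressed = 3678 / 2374 = 1.5493

1.5493


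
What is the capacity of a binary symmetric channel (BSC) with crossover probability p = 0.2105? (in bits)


H(p) = -p*log2(p) - (1-p)*log2(1-p) = -0.2105*log2(0.2105) - 0.7895*log2(0.7895) = 0.473227 + 0.269211 = 0.7424. C = 1 - H(p) = 1 - 0.7424 = 0.2576

0.2576 bits


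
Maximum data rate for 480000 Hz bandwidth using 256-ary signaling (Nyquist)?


Rate = 2 * B * log2(M) = 2 * 480000 * 8.0 = 7680000.0

7680000.0 bps


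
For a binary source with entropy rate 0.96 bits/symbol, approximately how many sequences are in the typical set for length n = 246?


log2|A_typical| = nH = 246 * 0.96 = 236.16, so |A_typical| ~ 2^236.16 = 1.234e+71

1.234e+71


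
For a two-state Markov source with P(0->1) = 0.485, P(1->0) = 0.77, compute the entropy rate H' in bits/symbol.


Stationary distribution: pi_0 = p10/(p01+p10) = 0.6135, pi_1 = 0.3865. Entropy rate H' = pi_0*H(p01) + pi_1*H(p10) = 0.6135*0.9994 + 0.3865*0.778 = 0.9138

0.9138 bits/symbol


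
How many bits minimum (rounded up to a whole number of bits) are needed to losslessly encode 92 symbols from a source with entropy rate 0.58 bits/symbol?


Minimum bits >= n * H = 92 * 0.58 = 53.36, rounded up to a whole number of bits = 54

54 bits


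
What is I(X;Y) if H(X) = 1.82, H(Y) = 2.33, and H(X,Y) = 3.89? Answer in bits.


I(X;Y) = H(X) + H(Y) - H(X,Y) = 1.82 + 2.33 - 3.89 = 0.26

0.26 bits


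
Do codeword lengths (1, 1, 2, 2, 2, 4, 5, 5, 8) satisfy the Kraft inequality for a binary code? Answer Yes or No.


Kraft sum = sum(2^(-l_i)) = 1.8789, need <= 1. Result: violated (a binary prefix-free code with these lengths cannot exist)

No


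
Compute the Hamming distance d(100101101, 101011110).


Count differing positions: . . ^ ^ ^ . . ^ ^ = 5 differences

5


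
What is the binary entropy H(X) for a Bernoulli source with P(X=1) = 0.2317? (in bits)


H = -p*log2(p) - (1-p)*log2(1-p). -0.2317*log2(0.2317) = 0.488811; -0.7683*log2(0.7683) = 0.292152. H = 0.488811 + 0.292152 = 0.781

0.781 bits


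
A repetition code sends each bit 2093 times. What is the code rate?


Rate = k/n = 1/2093

1/2093


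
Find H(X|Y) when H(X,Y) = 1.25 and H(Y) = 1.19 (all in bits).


H(X|Y) = H(X,Y) - H(Y) = 1.25 - 1.19 = 0.06

0.06 bits


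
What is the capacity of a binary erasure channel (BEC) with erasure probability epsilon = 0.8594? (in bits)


C = 1 - epsilon = 1 - 0.8594 = 0.1406

0.1406 bits


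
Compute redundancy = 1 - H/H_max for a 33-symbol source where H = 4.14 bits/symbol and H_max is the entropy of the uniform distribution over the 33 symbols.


H_max = log2(K) = log2(33) = 5.0444 bits/symbol. Redundancy = 1 - H/H_max = 1 - 4.14/5.0444 = 1 - 0.8207 = 0.1793

0.1793


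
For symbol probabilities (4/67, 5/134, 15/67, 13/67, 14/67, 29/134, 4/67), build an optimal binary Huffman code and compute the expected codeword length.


Huffman construction (repeatedly merge the two least-probable nodes; each merge adds 1 bit to every symbol beneath it): 5/134 + 4/67 = 13/134; 4/67 + 13/134 = 21/134; 21/134 + 13/67 = 47/134; 14/67 + 29/134 = 57/134; 15/67 + 47/134 = 77/134; 57/134 + 77/134 = 1. Resulting codeword lengths (in the order the probabilities were given): (5, 5, 2, 3, 2, 2, 4). L_avg = sum(p_i * l_i) = 4/67*5 + 5/134*5 + 15/67*2 + 13/67*3 + 14/67*2 + 29/134*2 + 4/67*4 = 349/134 = 2.6045

2.6045 bits


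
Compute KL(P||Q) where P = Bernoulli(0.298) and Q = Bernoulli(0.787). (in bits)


KL = p*log2(p/q) + (1-p)*log2((1-p)/(1-q)) = 0.298*log2(0.298/0.787) + 0.702*log2(0.702/0.213) = 0.7904

0.7904 bits


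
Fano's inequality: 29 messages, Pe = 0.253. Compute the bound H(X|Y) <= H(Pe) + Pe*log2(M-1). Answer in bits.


H(Pe) = -Pe*log2(Pe) - (1-Pe)*log2(1-Pe) = -0.253*log2(0.253) - 0.747*log2(0.747) = 0.501646 + 0.314352 = 0.816. Pe*log2(M-1) = 0.253*log2(28) = 1.216261. Bound = H(Pe) + Pe*log2(M-1) = 0.501646 + 0.314352 + 1.216261 = 2.0323

2.0323 bits


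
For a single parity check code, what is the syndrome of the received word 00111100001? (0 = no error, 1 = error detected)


Syndrome = XOR of all bits = 0 XOR 0 XOR 1 XOR 1 XOR 1 XOR 1 XOR 0 XOR 0 XOR 0 XOR 0 XOR 1 = 1

1


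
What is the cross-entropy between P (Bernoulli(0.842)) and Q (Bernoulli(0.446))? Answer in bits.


H(P,Q) = -p*log2(q) - (1-p)*log2(1-q). -0.842*log2(0.446) = 0.980833; -0.158*log2(0.554) = 0.134623. H(P,Q) = 0.980833 + 0.134623 = 1.1155

1.1155 bits


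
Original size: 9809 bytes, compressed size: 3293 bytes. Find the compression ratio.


Ratio = original / compressed = 9809 / 3293 = 2.9787

2.9787


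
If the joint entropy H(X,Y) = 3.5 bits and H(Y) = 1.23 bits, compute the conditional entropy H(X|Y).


H(X|Y) = H(X,Y) - H(Y) = 3.5 - 1.23 = 2.27

2.27 bits


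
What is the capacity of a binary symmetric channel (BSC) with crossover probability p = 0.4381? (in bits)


H(p) = -p*log2(p) - (1-p)*log2(1-p) = -0.4381*log2(0.4381) - 0.5619*log2(0.5619) = 0.521632 + 0.467284 = 0.9889. C = 1 - H(p) = 1 - 0.9889 = 0.0111

0.0111 bits


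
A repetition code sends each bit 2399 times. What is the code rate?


Rate = k/n = 1/2399

1/2399


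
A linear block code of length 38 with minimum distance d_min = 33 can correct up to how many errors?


Correction capability = floor((d-1)/2) = floor((33-1)/2) = 16

16 errors


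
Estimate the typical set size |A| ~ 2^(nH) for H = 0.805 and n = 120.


log2|A_typical| = nH = 120 * 0.805 = 96.6, so |A_typical| ~ 2^96.6 = 1.201e+29

1.201e+29


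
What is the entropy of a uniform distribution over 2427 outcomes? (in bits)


H = log2(n) = log2(2427) = 11.245

11.245 bits


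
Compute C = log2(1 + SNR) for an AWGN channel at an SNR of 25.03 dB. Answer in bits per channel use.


SNR_linear = 10^(25.03/10) = 318.4198; C = log2(1 + SNR_linear) = log2(1 + 318.4198) = 8.3193

8.3193 bits/channel use


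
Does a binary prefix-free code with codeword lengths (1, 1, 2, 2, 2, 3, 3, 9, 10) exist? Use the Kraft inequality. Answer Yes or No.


Kraft sum = sum(2^(-l_i)) = 2.0029, need <= 1. Result: violated (a binary prefix-free code with these lengths cannot exist)

No


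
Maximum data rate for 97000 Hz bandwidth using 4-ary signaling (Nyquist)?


Rate = 2 * B * log2(M) = 2 * 97000 * 2.0 = 388000.0

388000.0 bps


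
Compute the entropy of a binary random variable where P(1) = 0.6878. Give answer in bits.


H = -p*log2(p) - (1-p)*log2(1-p). -0.6878*log2(0.6878) = 0.371370; -0.3122*log2(0.3122) = 0.524327. H = 0.371370 + 0.524327 = 0.8957

0.8957 bits


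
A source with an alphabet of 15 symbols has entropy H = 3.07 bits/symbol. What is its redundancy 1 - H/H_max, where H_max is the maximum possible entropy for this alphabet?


H_max = log2(K) = log2(15) = 3.9069 bits/symbol. Redundancy = 1 - H/H_max = 1 - 3.07/3.9069 = 1 - 0.7858 = 0.2142

0.2142


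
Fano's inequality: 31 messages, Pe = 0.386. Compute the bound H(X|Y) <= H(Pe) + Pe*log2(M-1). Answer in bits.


H(Pe) = -Pe*log2(Pe) - (1-Pe)*log2(1-Pe) = -0.386*log2(0.386) - 0.614*log2(0.614) = 0.530104 + 0.432065 = 0.9622. Pe*log2(M-1) = 0.386*log2(30) = 1.894060. Bound = H(Pe) + Pe*log2(M-1) = 0.530104 + 0.432065 + 1.894060 = 2.8562

2.8562 bits


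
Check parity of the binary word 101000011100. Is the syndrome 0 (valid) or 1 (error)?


Syndrome = XOR of all bits = 1 XOR 0 XOR 1 XOR 0 XOR 0 XOR 0 XOR 0 XOR 1 XOR 1 XOR 1 XOR 0 XOR 0 = 1

1


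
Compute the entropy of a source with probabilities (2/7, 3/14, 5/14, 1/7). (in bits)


H = -sum(p_i * log2(p_i)). Terms: -(2/7)*log2(2/7) = 0.516387; -(3/14)*log2(3/14) = 0.476227; -(5/14)*log2(5/14) = 0.530510; -(1/7)*log2(1/7) = 0.401051. H = 0.516387 + 0.476227 + 0.530510 + 0.401051 = 1.9242

1.9242 bits


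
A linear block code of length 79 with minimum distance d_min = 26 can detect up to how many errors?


Detection capability = d_min - 1 = 26 - 1 = 25

25 errors


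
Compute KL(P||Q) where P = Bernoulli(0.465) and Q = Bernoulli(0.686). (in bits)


KL = p*log2(p/q) + (1-p)*log2((1-p)/(1-q)) = 0.465*log2(0.465/0.686) + 0.535*log2(0.535/0.314) = 0.1504

0.1504 bits


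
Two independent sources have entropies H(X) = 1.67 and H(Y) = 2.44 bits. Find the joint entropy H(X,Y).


For independent variables, H(X,Y) = H(X) + H(Y) = 1.67 + 2.44 = 4.11

4.11 bits


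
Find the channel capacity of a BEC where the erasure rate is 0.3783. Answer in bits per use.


C = 1 - epsilon = 1 - 0.3783 = 0.6217

0.6217 bits


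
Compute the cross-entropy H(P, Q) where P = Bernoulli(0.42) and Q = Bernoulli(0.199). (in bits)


H(P,Q) = -p*log2(q) - (1-p)*log2(1-q). -0.42*log2(0.199) = 0.978247; -0.58*log2(0.801) = 0.185673. H(P,Q) = 0.978247 + 0.185673 = 1.1639

1.1639 bits


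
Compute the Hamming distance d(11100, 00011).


Count differing positions: ^ ^ ^ ^ ^ = 5 differences

5


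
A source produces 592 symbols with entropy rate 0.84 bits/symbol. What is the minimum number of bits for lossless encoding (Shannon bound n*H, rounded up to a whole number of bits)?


Minimum bits >= n * H = 592 * 0.84 = 497.28, rounded up to a whole number of bits = 498

498 bits


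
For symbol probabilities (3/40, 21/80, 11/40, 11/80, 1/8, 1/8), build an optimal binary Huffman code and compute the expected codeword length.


Huffman construction (repeatedly merge the two least-probable nodes; each merge adds 1 bit to every symbol beneath it): 3/40 + 1/8 = 1/5; 1/8 + 11/80 = 21/80; 1/5 + 21/80 = 37/80; 21/80 + 11/40 = 43/80; 37/80 + 43/80 = 1. Resulting codeword lengths (in the order the probabilities were given): (3, 2, 2, 3, 3, 3). L_avg = sum(p_i * l_i) = 3/40*3 + 21/80*2 + 11/40*2 + 11/80*3 + 1/8*3 + 1/8*3 = 197/80 = 2.4625

2.4625 bits


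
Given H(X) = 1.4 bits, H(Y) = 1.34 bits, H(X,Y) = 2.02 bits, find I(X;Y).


I(X;Y) = H(X) + H(Y) - H(X,Y) = 1.4 + 1.34 - 2.02 = 0.72

0.72 bits


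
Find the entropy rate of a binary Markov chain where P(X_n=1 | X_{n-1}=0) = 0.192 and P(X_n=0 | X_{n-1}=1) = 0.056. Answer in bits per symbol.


Stationary distribution: pi_0 = p10/(p01+p10) = 0.2258, pi_1 = 0.7742. Entropy rate H' = pi_0*H(p01) + pi_1*H(p10) = 0.2258*0.7056 + 0.7742*0.3114 = 0.4004

0.4004 bits/symbol


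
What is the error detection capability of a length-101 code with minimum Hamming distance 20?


Detection capability = d_min - 1 = 20 - 1 = 19

19 errors


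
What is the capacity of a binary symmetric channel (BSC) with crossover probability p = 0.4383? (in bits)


H(p) = -p*log2(p) - (1-p)*log2(1-p) = -0.4383*log2(0.4383) - 0.5617*log2(0.5617) = 0.521581 + 0.467406 = 0.989. C = 1 - H(p) = 1 - 0.989 = 0.011

0.011 bits


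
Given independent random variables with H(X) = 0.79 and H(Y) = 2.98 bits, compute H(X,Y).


For independent variables, H(X,Y) = H(X) + H(Y) = 0.79 + 2.98 = 3.77

3.77 bits


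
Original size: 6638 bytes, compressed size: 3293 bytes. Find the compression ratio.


Ratio = original / compressed = 6638 / 3293 = 2.0158

2.0158


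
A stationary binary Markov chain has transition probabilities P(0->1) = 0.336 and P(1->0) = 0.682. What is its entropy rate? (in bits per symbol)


Stationary distribution: pi_0 = p10/(p01+p10) = 0.6699, pi_1 = 0.3301. Entropy rate H' = pi_0*H(p01) + pi_1*H(p10) = 0.6699*0.9209 + 0.3301*0.9022 = 0.9148

0.9148 bits/symbol


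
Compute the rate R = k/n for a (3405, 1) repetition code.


Rate = k/n = 1/3405

1/3405


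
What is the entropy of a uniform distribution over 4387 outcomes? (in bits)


H = log2(n) = log2(4387) = 12.099

12.099 bits


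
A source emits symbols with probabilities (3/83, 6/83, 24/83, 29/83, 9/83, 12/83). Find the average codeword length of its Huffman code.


Huffman construction (repeatedly merge the two least-probable nodes; each merge adds 1 bit to every symbol beneath it): 3/83 + 6/83 = 9/83; 9/83 + 9/83 = 18/83; 12/83 + 18/83 = 30/83; 24/83 + 29/83 = 53/83; 30/83 + 53/83 = 1. Resulting codeword lengths (in the order the probabilities were given): (4, 4, 2, 2, 3, 2). L_avg = sum(p_i * l_i) = 3/83*4 + 6/83*4 + 24/83*2 + 29/83*2 + 9/83*3 + 12/83*2 = 193/83 = 2.3253

2.3253 bits


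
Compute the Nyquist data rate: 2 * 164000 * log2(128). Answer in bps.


Rate = 2 * B * log2(M) = 2 * 164000 * 7.0 = 2296000.0

2296000.0 bps


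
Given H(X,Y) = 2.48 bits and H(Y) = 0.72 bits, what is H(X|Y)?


H(X|Y) = H(X,Y) - H(Y) = 2.48 - 0.72 = 1.76

1.76 bits


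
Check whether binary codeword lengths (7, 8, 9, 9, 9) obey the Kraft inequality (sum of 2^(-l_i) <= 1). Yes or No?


Kraft sum = sum(2^(-l_i)) = 0.0176, need <= 1. Result: satisfied (a binary prefix-free code with these lengths exists)

Yes


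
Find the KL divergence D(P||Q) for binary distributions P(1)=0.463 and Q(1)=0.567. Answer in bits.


KL = p*log2(p/q) + (1-p)*log2((1-p)/(1-q)) = 0.463*log2(0.463/0.567) + 0.537*log2(0.537/0.433) = 0.0314

0.0314 bits


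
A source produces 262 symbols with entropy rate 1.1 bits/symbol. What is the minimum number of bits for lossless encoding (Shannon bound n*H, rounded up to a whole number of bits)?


Minimum bits >= n * H = 262 * 1.1 = 288.2, rounded up to a whole number of bits = 289

289 bits


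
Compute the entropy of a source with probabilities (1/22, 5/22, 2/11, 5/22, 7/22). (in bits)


H = -sum(p_i * log2(p_i)). Terms: -(1/22)*log2(1/22) = 0.202701; -(5/22)*log2(5/22) = 0.485796; -(2/11)*log2(2/11) = 0.447169; -(5/22)*log2(5/22) = 0.485796; -(7/22)*log2(7/22) = 0.525661. H = 0.202701 + 0.485796 + 0.447169 + 0.485796 + 0.525661 = 2.1471

2.1471 bits


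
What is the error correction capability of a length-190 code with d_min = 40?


Correction capability = floor((d-1)/2) = floor((40-1)/2) = 19

19 errors


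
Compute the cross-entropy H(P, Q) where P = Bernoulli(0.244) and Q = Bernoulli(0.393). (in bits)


H(P,Q) = -p*log2(q) - (1-p)*log2(1-q). -0.244*log2(0.393) = 0.328765; -0.756*log2(0.607) = 0.544495. H(P,Q) = 0.328765 + 0.544495 = 0.8733

0.8733 bits


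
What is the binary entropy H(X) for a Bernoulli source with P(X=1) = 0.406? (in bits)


H = -p*log2(p) - (1-p)*log2(1-p). -0.406*log2(0.406) = 0.527982; -0.594*log2(0.594) = 0.446370. H = 0.527982 + 0.446370 = 0.9744

0.9744 bits


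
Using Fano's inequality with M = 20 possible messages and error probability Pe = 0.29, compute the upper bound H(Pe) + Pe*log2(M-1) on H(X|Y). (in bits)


H(Pe) = -Pe*log2(Pe) - (1-Pe)*log2(1-Pe) = -0.29*log2(0.29) - 0.71*log2(0.71) = 0.517904 + 0.350817 = 0.8687. Pe*log2(M-1) = 0.29*log2(19) = 1.231899. Bound = H(Pe) + Pe*log2(M-1) = 0.517904 + 0.350817 + 1.231899 = 2.1006

2.1006 bits


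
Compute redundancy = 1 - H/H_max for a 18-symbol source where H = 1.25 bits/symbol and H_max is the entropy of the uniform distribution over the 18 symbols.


H_max = log2(K) = log2(18) = 4.1699 bits/symbol. Redundancy = 1 - H/H_max = 1 - 1.25/4.1699 = 1 - 0.2998 = 0.7002

0.7002


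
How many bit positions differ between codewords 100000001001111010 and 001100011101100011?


Count differing positions: ^ . ^ ^ . . . ^ . ^ . . . ^ ^ . . ^ = 8 differences

8


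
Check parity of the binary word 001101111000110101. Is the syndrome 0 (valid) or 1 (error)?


Syndrome = XOR of all bits = 0 XOR 0 XOR 1 XOR 1 XOR 0 XOR 1 XOR 1 XOR 1 XOR 1 XOR 0 XOR 0 XOR 0 XOR 1 XOR 1 XOR 0 XOR 1 XOR 0 XOR 1 = 0

0


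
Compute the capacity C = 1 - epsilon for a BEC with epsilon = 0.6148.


C = 1 - epsilon = 1 - 0.6148 = 0.3852

0.3852 bits


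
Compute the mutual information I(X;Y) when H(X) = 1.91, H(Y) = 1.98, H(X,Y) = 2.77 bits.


I(X;Y) = H(X) + H(Y) - H(X,Y) = 1.91 + 1.98 - 2.77 = 1.12

1.12 bits


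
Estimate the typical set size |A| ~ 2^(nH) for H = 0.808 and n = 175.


log2|A_typical| = nH = 175 * 0.808 = 141.4, so |A_typical| ~ 2^141.4 = 3.678e+42

3.678e+42


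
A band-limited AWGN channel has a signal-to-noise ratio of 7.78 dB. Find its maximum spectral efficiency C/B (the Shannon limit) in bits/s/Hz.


SNR_linear = 10^(7.78/10) = 5.9979; C/B = log2(1 + SNR_linear) = log2(1 + 5.9979) = 2.8069

2.8069 bits/s/Hz


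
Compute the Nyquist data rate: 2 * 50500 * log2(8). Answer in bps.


Rate = 2 * B * log2(M) = 2 * 50500 * 3.0 = 303000.0

303000.0 bps


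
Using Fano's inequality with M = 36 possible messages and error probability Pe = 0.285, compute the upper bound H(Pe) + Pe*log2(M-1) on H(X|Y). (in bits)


H(Pe) = -Pe*log2(Pe) - (1-Pe)*log2(1-Pe) = -0.285*log2(0.285) - 0.715*log2(0.715) = 0.516125 + 0.346049 = 0.8622. Pe*log2(M-1) = 0.285*log2(35) = 1.461846. Bound = H(Pe) + Pe*log2(M-1) = 0.516125 + 0.346049 + 1.461846 = 2.324

2.324 bits


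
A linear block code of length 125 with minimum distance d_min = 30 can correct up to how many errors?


Correction capability = floor((d-1)/2) = floor((30-1)/2) = 14

14 errors


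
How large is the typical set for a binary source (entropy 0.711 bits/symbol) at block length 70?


log2|A_typical| = nH = 70 * 0.711 = 49.77, so |A_typical| ~ 2^49.77 = 9.600e+14

9.600e+14


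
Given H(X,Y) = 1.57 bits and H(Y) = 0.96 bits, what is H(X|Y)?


H(X|Y) = H(X,Y) - H(Y) = 1.57 - 0.96 = 0.61

0.61 bits


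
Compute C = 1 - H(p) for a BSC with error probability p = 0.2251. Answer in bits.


H(p) = -p*log2(p) - (1-p)*log2(1-p) = -0.2251*log2(0.2251) - 0.7749*log2(0.7749) = 0.484272 + 0.285100 = 0.7694. C = 1 - H(p) = 1 - 0.7694 = 0.2306

0.2306 bits


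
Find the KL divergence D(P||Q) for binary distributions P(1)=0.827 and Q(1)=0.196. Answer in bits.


KL = p*log2(p/q) + (1-p)*log2((1-p)/(1-q)) = 0.827*log2(0.827/0.196) + 0.173*log2(0.173/0.804) = 1.3343

1.3343 bits


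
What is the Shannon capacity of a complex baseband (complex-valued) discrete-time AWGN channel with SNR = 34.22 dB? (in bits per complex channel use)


SNR_linear = 10^(34.22/10) = 2642.4088; C = log2(1 + SNR_linear) = log2(1 + 2642.4088) = 11.3682

11.3682 bits/channel use


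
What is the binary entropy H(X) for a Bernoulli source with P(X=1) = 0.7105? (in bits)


H = -p*log2(p) - (1-p)*log2(1-p). -0.7105*log2(0.7105) = 0.350343; -0.2895*log2(0.2895) = 0.517732. H = 0.350343 + 0.517732 = 0.8681

0.8681 bits


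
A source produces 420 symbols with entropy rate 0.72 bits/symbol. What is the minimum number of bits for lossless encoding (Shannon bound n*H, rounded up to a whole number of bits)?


Minimum bits >= n * H = 420 * 0.72 = 302.4, rounded up to a whole number of bits = 303

303 bits


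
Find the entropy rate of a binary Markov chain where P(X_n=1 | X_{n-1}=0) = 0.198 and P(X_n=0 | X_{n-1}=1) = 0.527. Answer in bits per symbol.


Stationary distribution: pi_0 = p10/(p01+p10) = 0.7269, pi_1 = 0.2731. Entropy rate H' = pi_0*H(p01) + pi_1*H(p10) = 0.7269*0.7179 + 0.2731*0.9979 = 0.7944

0.7944 bits/symbol


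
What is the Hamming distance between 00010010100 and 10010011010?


Count differing positions: ^ . . . . . . ^ ^ ^ . = 4 differences

4


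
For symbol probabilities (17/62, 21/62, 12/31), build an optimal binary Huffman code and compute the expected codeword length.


Huffman construction (repeatedly merge the two least-probable nodes; each merge adds 1 bit to every symbol beneath it): 17/62 + 21/62 = 19/31; 12/31 + 19/31 = 1. Resulting codeword lengths (in the order the probabilities were given): (2, 2, 1). L_avg = sum(p_i * l_i) = 17/62*2 + 21/62*2 + 12/31*1 = 50/31 = 1.6129

1.6129 bits


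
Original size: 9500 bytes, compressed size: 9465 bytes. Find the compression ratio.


Ratio = original / compressed = 9500 / 9465 = 1.0037

1.0037


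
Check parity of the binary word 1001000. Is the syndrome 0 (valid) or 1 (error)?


Syndrome = XOR of all bits = 1 XOR 0 XOR 0 XOR 1 XOR 0 XOR 0 XOR 0 = 0

0


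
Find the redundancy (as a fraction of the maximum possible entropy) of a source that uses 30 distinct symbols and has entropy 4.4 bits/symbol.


H_max = log2(K) = log2(30) = 4.9069 bits/symbol. Redundancy = 1 - H/H_max = 1 - 4.4/4.9069 = 1 - 0.8967 = 0.1033

0.1033


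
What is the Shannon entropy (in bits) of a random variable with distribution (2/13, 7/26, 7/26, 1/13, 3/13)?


H = -sum(p_i * log2(p_i)). Terms: -(2/13)*log2(2/13) = 0.415452; -(7/26)*log2(7/26) = 0.509677; -(7/26)*log2(7/26) = 0.509677; -(1/13)*log2(1/13) = 0.284649; -(3/13)*log2(3/13) = 0.488187. H = 0.415452 + 0.509677 + 0.509677 + 0.284649 + 0.488187 = 2.2076

2.2076 bits


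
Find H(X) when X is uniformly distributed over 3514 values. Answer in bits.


H = log2(n) = log2(3514) = 11.7789

11.7789 bits


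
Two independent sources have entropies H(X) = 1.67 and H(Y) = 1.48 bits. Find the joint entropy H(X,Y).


For independent variables, H(X,Y) = H(X) + H(Y) = 1.67 + 1.48 = 3.15

3.15 bits


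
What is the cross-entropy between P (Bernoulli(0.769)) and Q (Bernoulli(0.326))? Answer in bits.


H(P,Q) = -p*log2(q) - (1-p)*log2(1-q). -0.769*log2(0.326) = 1.243516; -0.231*log2(0.674) = 0.131480. H(P,Q) = 1.243516 + 0.131480 = 1.375

1.375 bits


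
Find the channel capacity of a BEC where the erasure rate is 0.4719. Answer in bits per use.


C = 1 - epsilon = 1 - 0.4719 = 0.5281

0.5281 bits


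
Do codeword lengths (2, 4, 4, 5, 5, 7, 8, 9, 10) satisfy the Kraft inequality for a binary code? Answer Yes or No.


Kraft sum = sum(2^(-l_i)) = 0.4521, need <= 1. Result: satisfied (a binary prefix-free code with these lengths exists)

Yes


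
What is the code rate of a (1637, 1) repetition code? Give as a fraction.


Rate = k/n = 1/1637

1/1637


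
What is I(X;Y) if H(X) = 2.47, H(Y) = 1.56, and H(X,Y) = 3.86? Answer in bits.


I(X;Y) = H(X) + H(Y) - H(X,Y) = 2.47 + 1.56 - 3.86 = 0.17

0.17 bits


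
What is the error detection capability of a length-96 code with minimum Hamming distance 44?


Detection capability = d_min - 1 = 44 - 1 = 43

43 errors


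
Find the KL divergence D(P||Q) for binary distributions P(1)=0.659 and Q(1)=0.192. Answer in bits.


KL = p*log2(p/q) + (1-p)*log2((1-p)/(1-q)) = 0.659*log2(0.659/0.192) + 0.341*log2(0.341/0.808) = 0.7481

0.7481 bits


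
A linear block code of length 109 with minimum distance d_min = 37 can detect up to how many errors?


Detection capability = d_min - 1 = 37 - 1 = 36

36 errors


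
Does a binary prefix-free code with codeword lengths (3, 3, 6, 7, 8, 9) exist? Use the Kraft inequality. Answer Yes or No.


Kraft sum = sum(2^(-l_i)) = 0.2793, need <= 1. Result: satisfied (a binary prefix-free code with these lengths exists)

Yes


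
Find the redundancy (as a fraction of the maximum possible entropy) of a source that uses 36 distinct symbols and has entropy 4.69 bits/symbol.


H_max = log2(K) = log2(36) = 5.1699 bits/symbol. Redundancy = 1 - H/H_max = 1 - 4.69/5.1699 = 1 - 0.9072 = 0.0928

0.0928


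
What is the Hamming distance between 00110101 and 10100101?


Count differing positions: ^ . . ^ . . . . = 2 differences

2


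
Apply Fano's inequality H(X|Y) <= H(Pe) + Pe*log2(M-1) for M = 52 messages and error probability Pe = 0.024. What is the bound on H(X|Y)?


H(Pe) = -Pe*log2(Pe) - (1-Pe)*log2(1-Pe) = -0.024*log2(0.024) - 0.976*log2(0.976) = 0.129140 + 0.034206 = 0.1633. Pe*log2(M-1) = 0.024*log2(51) = 0.136138. Bound = H(Pe) + Pe*log2(M-1) = 0.129140 + 0.034206 + 0.136138 = 0.2995

0.2995 bits


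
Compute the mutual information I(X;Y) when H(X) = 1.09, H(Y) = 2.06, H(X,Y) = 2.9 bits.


I(X;Y) = H(X) + H(Y) - H(X,Y) = 1.09 + 2.06 - 2.9 = 0.25

0.25 bits


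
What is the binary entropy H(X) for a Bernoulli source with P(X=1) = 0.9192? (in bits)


H = -p*log2(p) - (1-p)*log2(1-p). -0.9192*log2(0.9192) = 0.111728; -0.0808*log2(0.0808) = 0.293264. H = 0.111728 + 0.293264 = 0.405

0.405 bits


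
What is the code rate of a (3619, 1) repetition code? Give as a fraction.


Rate = k/n = 1/3619

1/3619


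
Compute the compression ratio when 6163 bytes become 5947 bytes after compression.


Ratio = original / compressed = 6163 / 5947 = 1.0363

1.0363


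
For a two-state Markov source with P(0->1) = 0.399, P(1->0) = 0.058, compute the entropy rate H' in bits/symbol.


Stationary distribution: pi_0 = p10/(p01+p10) = 0.1269, pi_1 = 0.8731. Entropy rate H' = pi_0*H(p01) + pi_1*H(p10) = 0.1269*0.9704 + 0.8731*0.3195 = 0.4021

0.4021 bits/symbol


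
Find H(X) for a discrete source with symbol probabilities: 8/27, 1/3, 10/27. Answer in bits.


H = -sum(p_i * log2(p_i)). Terms: -(8/27)*log2(8/27) = 0.519967; -(1/3)*log2(1/3) = 0.528321; -(10/27)*log2(10/27) = 0.530726. H = 0.519967 + 0.528321 + 0.530726 = 1.579

1.579 bits


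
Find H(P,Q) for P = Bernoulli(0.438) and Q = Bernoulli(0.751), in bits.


H(P,Q) = -p*log2(q) - (1-p)*log2(1-q). -0.438*log2(0.751) = 0.180944; -0.562*log2(0.249) = 1.127250. H(P,Q) = 0.180944 + 1.127250 = 1.3082

1.3082 bits


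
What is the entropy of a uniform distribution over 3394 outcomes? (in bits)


H = log2(n) = log2(3394) = 11.7288

11.7288 bits


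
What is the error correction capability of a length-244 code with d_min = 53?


Correction capability = floor((d-1)/2) = floor((53-1)/2) = 26

26 errors


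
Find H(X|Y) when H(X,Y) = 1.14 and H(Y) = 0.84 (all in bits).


H(X|Y) = H(X,Y) - H(Y) = 1.14 - 0.84 = 0.3

0.3 bits


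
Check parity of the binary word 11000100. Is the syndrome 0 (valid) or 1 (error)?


Syndrome = XOR of all bits = 1 XOR 1 XOR 0 XOR 0 XOR 0 XOR 1 XOR 0 XOR 0 = 1

1


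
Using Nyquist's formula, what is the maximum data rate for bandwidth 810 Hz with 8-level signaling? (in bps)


Rate = 2 * B * log2(M) = 2 * 810 * 3.0 = 4860.0

4860.0 bps


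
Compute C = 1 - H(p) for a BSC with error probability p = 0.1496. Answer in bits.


H(p) = -p*log2(p) - (1-p)*log2(1-p) = -0.1496*log2(0.1496) - 0.8504*log2(0.8504) = 0.410026 + 0.198812 = 0.6088. C = 1 - H(p) = 1 - 0.6088 = 0.3912

0.3912 bits


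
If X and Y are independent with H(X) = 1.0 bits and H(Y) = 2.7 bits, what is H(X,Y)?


For independent variables, H(X,Y) = H(X) + H(Y) = 1.0 + 2.7 = 3.7

3.7 bits


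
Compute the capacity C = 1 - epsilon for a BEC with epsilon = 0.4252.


C = 1 - epsilon = 1 - 0.4252 = 0.5748

0.5748 bits


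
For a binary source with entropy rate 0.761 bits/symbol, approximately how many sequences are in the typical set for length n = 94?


log2|A_typical| = nH = 94 * 0.761 = 71.534, so |A_typical| ~ 2^71.534 = 3.419e+21

3.419e+21


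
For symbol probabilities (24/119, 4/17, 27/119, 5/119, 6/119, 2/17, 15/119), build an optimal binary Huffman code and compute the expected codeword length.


Huffman construction (repeatedly merge the two least-probable nodes; each merge adds 1 bit to every symbol beneath it): 5/119 + 6/119 = 11/119; 11/119 + 2/17 = 25/119; 15/119 + 24/119 = 39/119; 25/119 + 27/119 = 52/119; 4/17 + 39/119 = 67/119; 52/119 + 67/119 = 1. Resulting codeword lengths (in the order the probabilities were given): (3, 2, 2, 4, 4, 3, 3). L_avg = sum(p_i * l_i) = 24/119*3 + 4/17*2 + 27/119*2 + 5/119*4 + 6/119*4 + 2/17*3 + 15/119*3 = 313/119 = 2.6303

2.6303 bits


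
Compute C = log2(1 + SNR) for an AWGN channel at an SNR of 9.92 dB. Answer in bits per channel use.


SNR_linear = 10^(9.92/10) = 9.8175; C = log2(1 + SNR_linear) = log2(1 + 9.8175) = 3.4353

3.4353 bits/channel use


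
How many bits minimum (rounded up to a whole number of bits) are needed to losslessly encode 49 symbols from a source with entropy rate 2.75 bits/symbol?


Minimum bits >= n * H = 49 * 2.75 = 134.75, rounded up to a whole number of bits = 135

135 bits


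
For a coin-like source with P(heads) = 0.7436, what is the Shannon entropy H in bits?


H = -p*log2(p) - (1-p)*log2(1-p). -0.7436*log2(0.7436) = 0.317816; -0.2564*log2(0.2564) = 0.503450. H = 0.317816 + 0.503450 = 0.8213

0.8213 bits


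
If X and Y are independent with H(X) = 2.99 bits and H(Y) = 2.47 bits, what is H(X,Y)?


For independent variables, H(X,Y) = H(X) + H(Y) = 2.99 + 2.47 = 5.46

5.46 bits


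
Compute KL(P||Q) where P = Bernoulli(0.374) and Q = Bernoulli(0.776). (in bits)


KL = p*log2(p/q) + (1-p)*log2((1-p)/(1-q)) = 0.374*log2(0.374/0.776) + 0.626*log2(0.626/0.224) = 0.5343

0.5343 bits


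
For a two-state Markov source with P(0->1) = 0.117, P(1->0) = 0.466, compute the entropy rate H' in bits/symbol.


Stationary distribution: pi_0 = p10/(p01+p10) = 0.7993, pi_1 = 0.2007. Entropy rate H' = pi_0*H(p01) + pi_1*H(p10) = 0.7993*0.5207 + 0.2007*0.9967 = 0.6162

0.6162 bits/symbol


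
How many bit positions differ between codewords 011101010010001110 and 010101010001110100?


Count differing positions: . . ^ . . . . . . . ^ ^ ^ ^ ^ . ^ . = 7 differences

7


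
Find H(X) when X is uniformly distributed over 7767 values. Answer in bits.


H = log2(n) = log2(7767) = 12.9231

12.9231 bits


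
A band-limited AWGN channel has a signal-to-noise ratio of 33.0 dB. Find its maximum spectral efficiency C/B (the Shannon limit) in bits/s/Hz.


SNR_linear = 10^(33.0/10) = 1995.2623; C/B = log2(1 + SNR_linear) = log2(1 + 1995.2623) = 10.9631

10.9631 bits/s/Hz


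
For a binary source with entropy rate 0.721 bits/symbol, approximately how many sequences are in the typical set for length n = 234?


log2|A_typical| = nH = 234 * 0.721 = 168.714, so |A_typical| ~ 2^168.714 = 6.137e+50

6.137e+50


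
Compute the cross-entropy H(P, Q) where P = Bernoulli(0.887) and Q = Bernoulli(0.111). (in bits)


H(P,Q) = -p*log2(q) - (1-p)*log2(1-q). -0.887*log2(0.111) = 2.813004; -0.113*log2(0.889) = 0.019181. H(P,Q) = 2.813004 + 0.019181 = 2.8322

2.8322 bits


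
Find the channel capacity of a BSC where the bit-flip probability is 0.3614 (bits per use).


H(p) = -p*log2(p) - (1-p)*log2(1-p) = -0.3614*log2(0.3614) - 0.6386*log2(0.6386) = 0.530655 + 0.413184 = 0.9438. C = 1 - H(p) = 1 - 0.9438 = 0.0562

0.0562 bits


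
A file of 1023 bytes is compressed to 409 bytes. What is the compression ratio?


Ratio = original / compressed = 1023 / 409 = 2.5012

2.5012


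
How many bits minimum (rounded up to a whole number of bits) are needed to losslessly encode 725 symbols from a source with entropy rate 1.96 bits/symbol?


Minimum bits >= n * H = 725 * 1.96 = 1421.0, rounded up to a whole number of bits = 1421

1421 bits


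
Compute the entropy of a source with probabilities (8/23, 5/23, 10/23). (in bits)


H = -sum(p_i * log2(p_i)). Terms: -(8/23)*log2(8/23) = 0.529935; -(5/23)*log2(5/23) = 0.478616; -(10/23)*log2(10/23) = 0.522450. H = 0.529935 + 0.478616 + 0.522450 = 1.531

1.531 bits


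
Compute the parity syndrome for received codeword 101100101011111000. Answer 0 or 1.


Syndrome = XOR of all bits = 1 XOR 0 XOR 1 XOR 1 XOR 0 XOR 0 XOR 1 XOR 0 XOR 1 XOR 0 XOR 1 XOR 1 XOR 1 XOR 1 XOR 1 XOR 0 XOR 0 XOR 0 = 0

0


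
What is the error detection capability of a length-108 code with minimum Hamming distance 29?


Detection capability = d_min - 1 = 29 - 1 = 28

28 errors


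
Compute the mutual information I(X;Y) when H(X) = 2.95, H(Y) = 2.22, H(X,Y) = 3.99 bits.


I(X;Y) = H(X) + H(Y) - H(X,Y) = 2.95 + 2.22 - 3.99 = 1.18

1.18 bits


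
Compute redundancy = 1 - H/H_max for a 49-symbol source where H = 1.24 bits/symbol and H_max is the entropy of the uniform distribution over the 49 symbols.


H_max = log2(K) = log2(49) = 5.6147 bits/symbol. Redundancy = 1 - H/H_max = 1 - 1.24/5.6147 = 1 - 0.2208 = 0.7792

0.7792


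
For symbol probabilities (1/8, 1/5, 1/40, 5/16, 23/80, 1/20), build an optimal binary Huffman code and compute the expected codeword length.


Huffman construction (repeatedly merge the two least-probable nodes; each merge adds 1 bit to every symbol beneath it): 1/40 + 1/20 = 3/40; 3/40 + 1/8 = 1/5; 1/5 + 1/5 = 2/5; 23/80 + 5/16 = 3/5; 2/5 + 3/5 = 1. Resulting codeword lengths (in the order the probabilities were given): (3, 2, 4, 2, 2, 4). L_avg = sum(p_i * l_i) = 1/8*3 + 1/5*2 + 1/40*4 + 5/16*2 + 23/80*2 + 1/20*4 = 91/40 = 2.275

2.275 bits


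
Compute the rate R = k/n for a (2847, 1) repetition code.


Rate = k/n = 1/2847

1/2847


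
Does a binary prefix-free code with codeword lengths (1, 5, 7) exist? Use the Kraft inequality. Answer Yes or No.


Kraft sum = sum(2^(-l_i)) = 0.5391, need <= 1. Result: satisfied (a binary prefix-free code with these lengths exists)

Yes


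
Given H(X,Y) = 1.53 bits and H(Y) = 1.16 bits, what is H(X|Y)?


H(X|Y) = H(X,Y) - H(Y) = 1.53 - 1.16 = 0.37

0.37 bits


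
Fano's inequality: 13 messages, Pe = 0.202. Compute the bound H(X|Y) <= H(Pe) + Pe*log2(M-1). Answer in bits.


H(Pe) = -Pe*log2(Pe) - (1-Pe)*log2(1-Pe) = -0.202*log2(0.202) - 0.798*log2(0.798) = 0.466130 + 0.259780 = 0.7259. Pe*log2(M-1) = 0.202*log2(12) = 0.724162. Bound = H(Pe) + Pe*log2(M-1) = 0.466130 + 0.259780 + 0.724162 = 1.4501

1.4501 bits


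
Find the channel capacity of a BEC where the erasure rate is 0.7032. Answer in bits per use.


C = 1 - epsilon = 1 - 0.7032 = 0.2968

0.2968 bits


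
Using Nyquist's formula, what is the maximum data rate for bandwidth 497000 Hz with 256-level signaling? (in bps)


Rate = 2 * B * log2(M) = 2 * 497000 * 8.0 = 7952000.0

7952000.0 bps


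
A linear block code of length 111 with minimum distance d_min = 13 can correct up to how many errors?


Correction capability = floor((d-1)/2) = floor((13-1)/2) = 6

6 errors


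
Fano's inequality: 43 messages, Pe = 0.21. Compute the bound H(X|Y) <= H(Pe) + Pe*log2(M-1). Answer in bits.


H(Pe) = -Pe*log2(Pe) - (1-Pe)*log2(1-Pe) = -0.21*log2(0.21) - 0.79*log2(0.79) = 0.472823 + 0.268660 = 0.7415. Pe*log2(M-1) = 0.21*log2(42) = 1.132387. Bound = H(Pe) + Pe*log2(M-1) = 0.472823 + 0.268660 + 1.132387 = 1.8739

1.8739 bits


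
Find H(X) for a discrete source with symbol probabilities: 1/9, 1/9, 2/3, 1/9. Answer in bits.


H = -sum(p_i * log2(p_i)). Terms: -(1/9)*log2(1/9) = 0.352214; -(1/9)*log2(1/9) = 0.352214; -(2/3)*log2(2/3) = 0.389975; -(1/9)*log2(1/9) = 0.352214. H = 0.352214 + 0.352214 + 0.389975 + 0.352214 = 1.4466

1.4466 bits


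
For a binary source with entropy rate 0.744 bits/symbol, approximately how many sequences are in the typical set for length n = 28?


log2|A_typical| = nH = 28 * 0.744 = 20.832, so |A_typical| ~ 2^20.832 = 1.867e+06

1.867e+06


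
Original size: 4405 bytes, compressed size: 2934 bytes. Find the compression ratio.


Ratio = original / compressed = 4405 / 2934 = 1.5014

1.5014


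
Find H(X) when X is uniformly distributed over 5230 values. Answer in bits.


H = log2(n) = log2(5230) = 12.3526

12.3526 bits


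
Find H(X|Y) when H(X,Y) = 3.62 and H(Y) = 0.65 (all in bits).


H(X|Y) = H(X,Y) - H(Y) = 3.62 - 0.65 = 2.97

2.97 bits


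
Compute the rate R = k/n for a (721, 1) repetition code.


Rate = k/n = 1/721

1/721


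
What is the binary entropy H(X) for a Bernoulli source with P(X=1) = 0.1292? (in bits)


H = -p*log2(p) - (1-p)*log2(1-p). -0.1292*log2(0.1292) = 0.381440; -0.8708*log2(0.8708) = 0.173800. H = 0.381440 + 0.173800 = 0.5552

0.5552 bits


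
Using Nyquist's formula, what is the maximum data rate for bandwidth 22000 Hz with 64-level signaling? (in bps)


Rate = 2 * B * log2(M) = 2 * 22000 * 6.0 = 264000.0

264000.0 bps


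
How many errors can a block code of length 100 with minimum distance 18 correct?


Correction capability = floor((d-1)/2) = floor((18-1)/2) = 8

8 errors


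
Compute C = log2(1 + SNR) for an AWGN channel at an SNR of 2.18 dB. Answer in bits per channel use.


SNR_linear = 10^(2.18/10) = 1.652; C = log2(1 + SNR_linear) = log2(1 + 1.652) = 1.4071

1.4071 bits/channel use


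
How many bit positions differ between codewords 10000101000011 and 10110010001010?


Count differing positions: . . ^ ^ . ^ ^ ^ . . ^ . . ^ = 7 differences

7


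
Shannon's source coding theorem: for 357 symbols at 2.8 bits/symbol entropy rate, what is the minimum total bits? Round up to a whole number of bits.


Minimum bits >= n * H = 357 * 2.8 = 999.6, rounded up to a whole number of bits = 1000

1000 bits


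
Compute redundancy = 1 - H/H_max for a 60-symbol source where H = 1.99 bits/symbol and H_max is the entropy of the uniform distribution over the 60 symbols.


H_max = log2(K) = log2(60) = 5.9069 bits/symbol. Redundancy = 1 - H/H_max = 1 - 1.99/5.9069 = 1 - 0.3369 = 0.6631

0.6631


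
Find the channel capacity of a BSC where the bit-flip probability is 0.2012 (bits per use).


H(p) = -p*log2(p) - (1-p)*log2(1-p) = -0.2012*log2(0.2012) - 0.7988*log2(0.7988) = 0.465436 + 0.258886 = 0.7243. C = 1 - H(p) = 1 - 0.7243 = 0.2757

0.2757 bits


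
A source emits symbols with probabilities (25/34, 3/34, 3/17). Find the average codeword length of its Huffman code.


Huffman construction (repeatedly merge the two least-probable nodes; each merge adds 1 bit to every symbol beneath it): 3/34 + 3/17 = 9/34; 9/34 + 25/34 = 1. Resulting codeword lengths (in the order the probabilities were given): (1, 2, 2). L_avg = sum(p_i * l_i) = 25/34*1 + 3/34*2 + 3/17*2 = 43/34 = 1.2647

1.2647 bits


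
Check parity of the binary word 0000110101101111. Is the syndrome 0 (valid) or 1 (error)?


Syndrome = XOR of all bits = 0 XOR 0 XOR 0 XOR 0 XOR 1 XOR 1 XOR 0 XOR 1 XOR 0 XOR 1 XOR 1 XOR 0 XOR 1 XOR 1 XOR 1 XOR 1 = 1

1


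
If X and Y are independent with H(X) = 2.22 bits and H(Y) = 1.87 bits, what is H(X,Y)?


For independent variables, H(X,Y) = H(X) + H(Y) = 2.22 + 1.87 = 4.09

4.09 bits


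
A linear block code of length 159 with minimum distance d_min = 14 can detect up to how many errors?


Detection capability = d_min - 1 = 14 - 1 = 13

13 errors


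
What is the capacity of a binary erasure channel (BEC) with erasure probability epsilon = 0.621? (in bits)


C = 1 - epsilon = 1 - 0.621 = 0.379

0.379 bits


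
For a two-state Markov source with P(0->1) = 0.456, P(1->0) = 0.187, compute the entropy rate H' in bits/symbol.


Stationary distribution: pi_0 = p10/(p01+p10) = 0.2908, pi_1 = 0.7092. Entropy rate H' = pi_0*H(p01) + pi_1*H(p10) = 0.2908*0.9944 + 0.7092*0.6952 = 0.7822

0.7822 bits/symbol


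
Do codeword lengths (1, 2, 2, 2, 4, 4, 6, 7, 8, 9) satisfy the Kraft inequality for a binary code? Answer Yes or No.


Kraft sum = sum(2^(-l_i)) = 1.4043, need <= 1. Result: violated (a binary prefix-free code with these lengths cannot exist)

No
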